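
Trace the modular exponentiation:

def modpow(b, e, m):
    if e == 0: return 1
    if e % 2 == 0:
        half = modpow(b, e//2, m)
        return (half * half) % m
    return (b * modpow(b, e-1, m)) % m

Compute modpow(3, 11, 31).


modpow(3, 11, 31): e is odd, compute modpow(3, 10, 31)
  modpow(3, 10, 31): e is even, compute modpow(3, 5, 31)
    modpow(3, 5, 31): e is odd, compute modpow(3, 4, 31)
      modpow(3, 4, 31): e is even, compute modpow(3, 2, 31)
        modpow(3, 2, 31): e is even, compute modpow(3, 1, 31)
          modpow(3, 1, 31): e is odd, compute modpow(3, 0, 31)
          modpow(3, 0, 31) = 1
          (3 * 1) % 31 = 3
        half=3, (3*3) % 31 = 9
      half=9, (9*9) % 31 = 19
    (3 * 19) % 31 = 26
  half=26, (26*26) % 31 = 25
(3 * 25) % 31 = 13

13


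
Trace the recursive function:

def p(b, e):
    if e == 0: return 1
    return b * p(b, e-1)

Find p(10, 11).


p(10, 11)
= 10 * p(10, 10)
= 10 * 10 * p(10, 9)
= 10 * 10 * 10 * p(10, 8)
= 10 * 10 * 10 * 10 * p(10, 7)
= 10 * 10 * 10 * 10 * 10 * p(10, 6)
= 10 * 10 * 10 * 10 * 10 * 10 * p(10, 5)
= 10 * 10 * 10 * 10 * 10 * 10 * 10 * p(10, 4)
= 10 * 10 * 10 * 10 * 10 * 10 * 10 * 10 * p(10, 3)
= 10 * 10 * 10 * 10 * 10 * 10 * 10 * 10 * 10 * p(10, 2)
= 10 * 10 * 10 * 10 * 10 * 10 * 10 * 10 * 10 * 10 * p(10, 1)
= 10 * 10 * 10 * 10 * 10 * 10 * 10 * 10 * 10 * 10 * 10 * p(10, 0)
= 10 * 10 * 10 * 10 * 10 * 10 * 10 * 10 * 10 * 10 * 10 * 1
= 100000000000

100000000000


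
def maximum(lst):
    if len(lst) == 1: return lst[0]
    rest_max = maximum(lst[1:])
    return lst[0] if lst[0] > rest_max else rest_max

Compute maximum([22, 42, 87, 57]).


maximum([22, 42, 87, 57]): compare 22 with maximum([42, 87, 57])
maximum([42, 87, 57]): compare 42 with maximum([87, 57])
maximum([87, 57]): compare 87 with maximum([57])
maximum([57]) = 57  (base case)
Compare 87 with 57 -> 87
Compare 42 with 87 -> 87
Compare 22 with 87 -> 87

87


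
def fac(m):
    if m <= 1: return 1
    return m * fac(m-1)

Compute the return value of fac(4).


fac(4)
= 4 * fac(3)
= 4 * 3 * fac(2)
= 4 * 3 * 2 * fac(1)
= 4 * 3 * 2 * 1
= 24

24


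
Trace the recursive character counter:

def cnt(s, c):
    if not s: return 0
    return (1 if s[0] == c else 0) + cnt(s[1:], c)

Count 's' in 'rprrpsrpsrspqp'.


s[0]='r' != 's' -> 0
s[0]='p' != 's' -> 0
s[0]='r' != 's' -> 0
s[0]='r' != 's' -> 0
s[0]='p' != 's' -> 0
s[0]='s' == 's' -> 1
s[0]='r' != 's' -> 0
s[0]='p' != 's' -> 0
s[0]='s' == 's' -> 1
s[0]='r' != 's' -> 0
s[0]='s' == 's' -> 1
s[0]='p' != 's' -> 0
s[0]='q' != 's' -> 0
s[0]='p' != 's' -> 0
Sum: 0 + 0 + 0 + 0 + 0 + 1 + 0 + 0 + 1 + 0 + 1 + 0 + 0 + 0 = 3

3


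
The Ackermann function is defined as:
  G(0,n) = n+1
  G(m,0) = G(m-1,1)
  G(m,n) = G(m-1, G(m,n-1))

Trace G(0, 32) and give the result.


G(0, 32) = 33
Result: G(0, 32) = 33

33


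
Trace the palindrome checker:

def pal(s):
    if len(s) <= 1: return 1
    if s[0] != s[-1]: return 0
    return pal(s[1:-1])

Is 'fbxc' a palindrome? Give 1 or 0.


pal('fbxc'): s[0]='f' != s[-1]='c' -> return 0
Result: 0 (not a palindrome)

0


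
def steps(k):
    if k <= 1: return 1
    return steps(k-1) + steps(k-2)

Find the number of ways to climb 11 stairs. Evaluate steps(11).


Building up from base cases:
steps(0) = 1
steps(1) = 1
steps(2) = steps(1) + steps(0) = 1 + 1 = 2
steps(3) = steps(2) + steps(1) = 2 + 1 = 3
steps(4) = steps(3) + steps(2) = 3 + 2 = 5
steps(5) = steps(4) + steps(3) = 5 + 3 = 8
steps(6) = steps(5) + steps(4) = 8 + 5 = 13
steps(7) = steps(6) + steps(5) = 13 + 8 = 21
steps(8) = steps(7) + steps(6) = 21 + 13 = 34
steps(9) = steps(8) + steps(7) = 34 + 21 = 55
steps(10) = steps(9) + steps(8) = 55 + 34 = 89
steps(11) = steps(10) + steps(9) = 89 + 55 = 144

144


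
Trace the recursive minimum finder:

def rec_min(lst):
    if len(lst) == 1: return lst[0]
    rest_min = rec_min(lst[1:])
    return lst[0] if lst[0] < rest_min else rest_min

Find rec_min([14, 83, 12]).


rec_min([14, 83, 12]): compare 14 with rec_min([83, 12])
rec_min([83, 12]): compare 83 with rec_min([12])
rec_min([12]) = 12  (base case)
Compare 83 with 12 -> 12
Compare 14 with 12 -> 12

12


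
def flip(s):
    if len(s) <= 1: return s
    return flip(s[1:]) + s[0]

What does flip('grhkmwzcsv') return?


flip('grhkmwzcsv') = flip('rhkmwzcsv') + 'g'
flip('rhkmwzcsv') = flip('hkmwzcsv') + 'r'
flip('hkmwzcsv') = flip('kmwzcsv') + 'h'
flip('kmwzcsv') = flip('mwzcsv') + 'k'
flip('mwzcsv') = flip('wzcsv') + 'm'
flip('wzcsv') = flip('zcsv') + 'w'
flip('zcsv') = flip('csv') + 'z'
flip('csv') = flip('sv') + 'c'
flip('sv') = flip('v') + 's'
flip('v') = 'v'  (base case)
Concatenating: 'v' + 's' + 'c' + 'z' + 'w' + 'm' + 'k' + 'h' + 'r' + 'g' = 'vsczwmkhrg'

vsczwmkhrg


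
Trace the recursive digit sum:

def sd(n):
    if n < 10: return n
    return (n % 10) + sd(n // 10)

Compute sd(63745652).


sd(63745652) = 2 + sd(6374565)
sd(6374565) = 5 + sd(637456)
sd(637456) = 6 + sd(63745)
sd(63745) = 5 + sd(6374)
sd(6374) = 4 + sd(637)
sd(637) = 7 + sd(63)
sd(63) = 3 + sd(6)
sd(6) = 6  (base case)
Total: 2 + 5 + 6 + 5 + 4 + 7 + 3 + 6 = 38

38


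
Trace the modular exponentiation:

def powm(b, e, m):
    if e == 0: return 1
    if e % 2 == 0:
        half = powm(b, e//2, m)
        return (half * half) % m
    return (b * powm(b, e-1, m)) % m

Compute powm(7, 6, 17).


powm(7, 6, 17): e is even, compute powm(7, 3, 17)
  powm(7, 3, 17): e is odd, compute powm(7, 2, 17)
    powm(7, 2, 17): e is even, compute powm(7, 1, 17)
      powm(7, 1, 17): e is odd, compute powm(7, 0, 17)
        powm(7, 0, 17) = 1
      (7 * 1) % 17 = 7
    half=7, (7*7) % 17 = 15
  (7 * 15) % 17 = 3
half=3, (3*3) % 17 = 9

9


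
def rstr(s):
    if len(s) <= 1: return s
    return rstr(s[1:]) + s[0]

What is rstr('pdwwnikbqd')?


rstr('pdwwnikbqd') = rstr('dwwnikbqd') + 'p'
rstr('dwwnikbqd') = rstr('wwnikbqd') + 'd'
rstr('wwnikbqd') = rstr('wnikbqd') + 'w'
rstr('wnikbqd') = rstr('nikbqd') + 'w'
rstr('nikbqd') = rstr('ikbqd') + 'n'
rstr('ikbqd') = rstr('kbqd') + 'i'
rstr('kbqd') = rstr('bqd') + 'k'
rstr('bqd') = rstr('qd') + 'b'
rstr('qd') = rstr('d') + 'q'
rstr('d') = 'd'  (base case)
Concatenating: 'd' + 'q' + 'b' + 'k' + 'i' + 'n' + 'w' + 'w' + 'd' + 'p' = 'dqbkinwwdp'

dqbkinwwdp


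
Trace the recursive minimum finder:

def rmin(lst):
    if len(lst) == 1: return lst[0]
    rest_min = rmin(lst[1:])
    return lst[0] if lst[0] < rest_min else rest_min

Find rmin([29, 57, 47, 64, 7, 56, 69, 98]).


rmin([29, 57, 47, 64, 7, 56, 69, 98]): compare 29 with rmin([57, 47, 64, 7, 56, 69, 98])
rmin([57, 47, 64, 7, 56, 69, 98]): compare 57 with rmin([47, 64, 7, 56, 69, 98])
rmin([47, 64, 7, 56, 69, 98]): compare 47 with rmin([64, 7, 56, 69, 98])
rmin([64, 7, 56, 69, 98]): compare 64 with rmin([7, 56, 69, 98])
rmin([7, 56, 69, 98]): compare 7 with rmin([56, 69, 98])
rmin([56, 69, 98]): compare 56 with rmin([69, 98])
rmin([69, 98]): compare 69 with rmin([98])
rmin([98]) = 98  (base case)
Compare 69 with 98 -> 69
Compare 56 with 69 -> 56
Compare 7 with 56 -> 7
Compare 64 with 7 -> 7
Compare 47 with 7 -> 7
Compare 57 with 7 -> 7
Compare 29 with 7 -> 7

7


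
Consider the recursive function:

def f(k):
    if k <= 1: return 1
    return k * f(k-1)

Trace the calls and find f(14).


f(14)
= 14 * f(13)
= 14 * 13 * f(12)
= 14 * 13 * 12 * f(11)
= 14 * 13 * 12 * 11 * f(10)
= 14 * 13 * 12 * 11 * 10 * f(9)
= 14 * 13 * 12 * 11 * 10 * 9 * f(8)
= 14 * 13 * 12 * 11 * 10 * 9 * 8 * f(7)
= 14 * 13 * 12 * 11 * 10 * 9 * 8 * 7 * f(6)
= 14 * 13 * 12 * 11 * 10 * 9 * 8 * 7 * 6 * f(5)
= 14 * 13 * 12 * 11 * 10 * 9 * 8 * 7 * 6 * 5 * f(4)
= 14 * 13 * 12 * 11 * 10 * 9 * 8 * 7 * 6 * 5 * 4 * f(3)
= 14 * 13 * 12 * 11 * 10 * 9 * 8 * 7 * 6 * 5 * 4 * 3 * f(2)
= 14 * 13 * 12 * 11 * 10 * 9 * 8 * 7 * 6 * 5 * 4 * 3 * 2 * f(1)
= 14 * 13 * 12 * 11 * 10 * 9 * 8 * 7 * 6 * 5 * 4 * 3 * 2 * 1
= 87178291200

87178291200


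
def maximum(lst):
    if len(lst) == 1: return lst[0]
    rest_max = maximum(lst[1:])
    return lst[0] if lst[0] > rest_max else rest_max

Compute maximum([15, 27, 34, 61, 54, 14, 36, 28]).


maximum([15, 27, 34, 61, 54, 14, 36, 28]): compare 15 with maximum([27, 34, 61, 54, 14, 36, 28])
maximum([27, 34, 61, 54, 14, 36, 28]): compare 27 with maximum([34, 61, 54, 14, 36, 28])
maximum([34, 61, 54, 14, 36, 28]): compare 34 with maximum([61, 54, 14, 36, 28])
maximum([61, 54, 14, 36, 28]): compare 61 with maximum([54, 14, 36, 28])
maximum([54, 14, 36, 28]): compare 54 with maximum([14, 36, 28])
maximum([14, 36, 28]): compare 14 with maximum([36, 28])
maximum([36, 28]): compare 36 with maximum([28])
maximum([28]) = 28  (base case)
Compare 36 with 28 -> 36
Compare 14 with 36 -> 36
Compare 54 with 36 -> 54
Compare 61 with 54 -> 61
Compare 34 with 61 -> 61
Compare 27 with 61 -> 61
Compare 15 with 61 -> 61

61


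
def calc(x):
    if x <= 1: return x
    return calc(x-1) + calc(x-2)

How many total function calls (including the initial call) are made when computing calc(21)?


Let C(n) = total calls for calc(n)
C(0) = 1, C(1) = 1
C(2) = 1 + C(1) + C(0) = 1 + 1 + 1 = 3
C(3) = 1 + C(2) + C(1) = 1 + 3 + 1 = 5
C(4) = 1 + C(3) + C(2) = 1 + 5 + 3 = 9
C(5) = 1 + C(4) + C(3) = 1 + 9 + 5 = 15
C(6) = 1 + C(5) + C(4) = 1 + 15 + 9 = 25
C(7) = 1 + C(6) + C(5) = 1 + 25 + 15 = 41
C(8) = 1 + C(7) + C(6) = 1 + 41 + 25 = 67
C(9) = 1 + C(8) + C(7) = 1 + 67 + 41 = 109
C(10) = 1 + C(9) + C(8) = 1 + 109 + 67 = 177
C(11) = 1 + C(10) + C(9) = 1 + 177 + 109 = 287
C(12) = 1 + C(11) + C(10) = 1 + 287 + 177 = 465
C(13) = 1 + C(12) + C(11) = 1 + 465 + 287 = 753
C(14) = 1 + C(13) + C(12) = 1 + 753 + 465 = 1219
C(15) = 1 + C(14) + C(13) = 1 + 1219 + 753 = 1973
C(16) = 1 + C(15) + C(14) = 1 + 1973 + 1219 = 3193
C(17) = 1 + C(16) + C(15) = 1 + 3193 + 1973 = 5167
C(18) = 1 + C(17) + C(16) = 1 + 5167 + 3193 = 8361
C(19) = 1 + C(18) + C(17) = 1 + 8361 + 5167 = 13529
C(20) = 1 + C(19) + C(18) = 1 + 13529 + 8361 = 21891
C(21) = 1 + C(20) + C(19) = 1 + 21891 + 13529 = 35421

35421


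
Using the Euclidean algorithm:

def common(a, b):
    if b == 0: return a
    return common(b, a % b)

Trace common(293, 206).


common(293, 206) = common(206, 87)
common(206, 87) = common(87, 32)
common(87, 32) = common(32, 23)
common(32, 23) = common(23, 9)
common(23, 9) = common(9, 5)
common(9, 5) = common(5, 4)
common(5, 4) = common(4, 1)
common(4, 1) = common(1, 0)
common(1, 0) = 1  (base case)

1


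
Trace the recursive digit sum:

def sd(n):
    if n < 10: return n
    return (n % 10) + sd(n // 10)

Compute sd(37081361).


sd(37081361) = 1 + sd(3708136)
sd(3708136) = 6 + sd(370813)
sd(370813) = 3 + sd(37081)
sd(37081) = 1 + sd(3708)
sd(3708) = 8 + sd(370)
sd(370) = 0 + sd(37)
sd(37) = 7 + sd(3)
sd(3) = 3  (base case)
Total: 1 + 6 + 3 + 1 + 8 + 0 + 7 + 3 = 29

29


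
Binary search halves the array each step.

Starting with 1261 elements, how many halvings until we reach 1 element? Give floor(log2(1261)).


1261 / 2 = 630
630 / 2 = 315
315 / 2 = 157
157 / 2 = 78
78 / 2 = 39
39 / 2 = 19
19 / 2 = 9
9 / 2 = 4
4 / 2 = 2
2 / 2 = 1
Reached 1 after 10 halvings

10


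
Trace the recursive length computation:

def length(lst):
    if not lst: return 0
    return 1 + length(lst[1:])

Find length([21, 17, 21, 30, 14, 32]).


length([21, 17, 21, 30, 14, 32]) = 1 + length([17, 21, 30, 14, 32])
length([17, 21, 30, 14, 32]) = 1 + length([21, 30, 14, 32])
length([21, 30, 14, 32]) = 1 + length([30, 14, 32])
length([30, 14, 32]) = 1 + length([14, 32])
length([14, 32]) = 1 + length([32])
length([32]) = 1 + length([])
length([]) = 0  (base case)
Unwinding: 1 + 1 + 1 + 1 + 1 + 1 + 0 = 6

6


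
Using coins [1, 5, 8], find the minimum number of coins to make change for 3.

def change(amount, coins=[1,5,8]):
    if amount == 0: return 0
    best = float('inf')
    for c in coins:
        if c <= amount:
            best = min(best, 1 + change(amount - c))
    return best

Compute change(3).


Building up with DP:
change(0) = 0
change(1) = min(1+change(0)=1+0=1) = 1
change(2) = min(1+change(1)=1+1=2) = 2
change(3) = min(1+change(2)=1+2=3) = 3

3


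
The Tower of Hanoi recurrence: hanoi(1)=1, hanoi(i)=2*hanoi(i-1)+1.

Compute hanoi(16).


hanoi(16) = 2 * hanoi(15) + 1
hanoi(15) = 2 * hanoi(14) + 1
hanoi(14) = 2 * hanoi(13) + 1
hanoi(13) = 2 * hanoi(12) + 1
hanoi(12) = 2 * hanoi(11) + 1
hanoi(11) = 2 * hanoi(10) + 1
hanoi(10) = 2 * hanoi(9) + 1
hanoi(9) = 2 * hanoi(8) + 1
hanoi(8) = 2 * hanoi(7) + 1
hanoi(7) = 2 * hanoi(6) + 1
hanoi(6) = 2 * hanoi(5) + 1
hanoi(5) = 2 * hanoi(4) + 1
hanoi(4) = 2 * hanoi(3) + 1
hanoi(3) = 2 * hanoi(2) + 1
hanoi(2) = 2 * hanoi(1) + 1
hanoi(1) = 1  (base case)
hanoi(2) = 2 * 1 + 1 = 3
hanoi(3) = 2 * 3 + 1 = 7
hanoi(4) = 2 * 7 + 1 = 15
hanoi(5) = 2 * 15 + 1 = 31
hanoi(6) = 2 * 31 + 1 = 63
hanoi(7) = 2 * 63 + 1 = 127
hanoi(8) = 2 * 127 + 1 = 255
hanoi(9) = 2 * 255 + 1 = 511
hanoi(10) = 2 * 511 + 1 = 1023
hanoi(11) = 2 * 1023 + 1 = 2047
hanoi(12) = 2 * 2047 + 1 = 4095
hanoi(13) = 2 * 4095 + 1 = 8191
hanoi(14) = 2 * 8191 + 1 = 16383
hanoi(15) = 2 * 16383 + 1 = 32767
hanoi(16) = 2 * 32767 + 1 = 65535

65535


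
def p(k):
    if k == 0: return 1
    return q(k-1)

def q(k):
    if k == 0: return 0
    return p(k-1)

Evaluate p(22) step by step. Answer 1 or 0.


p(22) = q(21)
q(21) = p(20)
p(20) = q(19)
q(19) = p(18)
p(18) = q(17)
q(17) = p(16)
p(16) = q(15)
q(15) = p(14)
p(14) = q(13)
q(13) = p(12)
p(12) = q(11)
q(11) = p(10)
p(10) = q(9)
q(9) = p(8)
p(8) = q(7)
q(7) = p(6)
p(6) = q(5)
q(5) = p(4)
p(4) = q(3)
q(3) = p(2)
p(2) = q(1)
q(1) = p(0)
p(0) = 1  (base case)
Result: 1

1


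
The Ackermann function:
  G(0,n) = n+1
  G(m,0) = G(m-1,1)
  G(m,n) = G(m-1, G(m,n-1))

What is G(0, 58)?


G(0, 58) = 59
Result: G(0, 58) = 59

59


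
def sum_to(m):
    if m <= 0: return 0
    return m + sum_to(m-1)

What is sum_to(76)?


sum_to(76)
= 76 + 75 + 74 + 73 + 72 + 71 + 70 + 69 + 68 + 67 + 66 + 65 + 64 + 63 + 62 + 61 + 60 + 59 + 58 + 57 + 56 + 55 + 54 + 53 + 52 + 51 + 50 + 49 + 48 + 47 + 46 + 45 + 44 + 43 + 42 + 41 + 40 + 39 + 38 + 37 + 36 + 35 + 34 + 33 + 32 + 31 + 30 + 29 + 28 + 27 + 26 + 25 + 24 + 23 + 22 + 21 + 20 + 19 + 18 + 17 + 16 + 15 + 14 + 13 + 12 + 11 + 10 + 9 + 8 + 7 + 6 + 5 + 4 + 3 + 2 + 1 + sum_to(0)
= 76 + 75 + 74 + 73 + 72 + 71 + 70 + 69 + 68 + 67 + 66 + 65 + 64 + 63 + 62 + 61 + 60 + 59 + 58 + 57 + 56 + 55 + 54 + 53 + 52 + 51 + 50 + 49 + 48 + 47 + 46 + 45 + 44 + 43 + 42 + 41 + 40 + 39 + 38 + 37 + 36 + 35 + 34 + 33 + 32 + 31 + 30 + 29 + 28 + 27 + 26 + 25 + 24 + 23 + 22 + 21 + 20 + 19 + 18 + 17 + 16 + 15 + 14 + 13 + 12 + 11 + 10 + 9 + 8 + 7 + 6 + 5 + 4 + 3 + 2 + 1 + 0
= 2926

2926


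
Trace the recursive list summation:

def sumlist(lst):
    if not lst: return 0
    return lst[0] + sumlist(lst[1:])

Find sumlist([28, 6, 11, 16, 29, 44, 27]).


sumlist([28, 6, 11, 16, 29, 44, 27]) = 28 + sumlist([6, 11, 16, 29, 44, 27])
sumlist([6, 11, 16, 29, 44, 27]) = 6 + sumlist([11, 16, 29, 44, 27])
sumlist([11, 16, 29, 44, 27]) = 11 + sumlist([16, 29, 44, 27])
sumlist([16, 29, 44, 27]) = 16 + sumlist([29, 44, 27])
sumlist([29, 44, 27]) = 29 + sumlist([44, 27])
sumlist([44, 27]) = 44 + sumlist([27])
sumlist([27]) = 27 + sumlist([])
sumlist([]) = 0  (base case)
Total: 28 + 6 + 11 + 16 + 29 + 44 + 27 + 0 = 161

161


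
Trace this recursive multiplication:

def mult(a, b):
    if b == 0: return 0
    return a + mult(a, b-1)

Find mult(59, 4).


mult(59, 4) = 59 + mult(59, 3)
mult(59, 3) = 59 + mult(59, 2)
mult(59, 2) = 59 + mult(59, 1)
mult(59, 1) = 59 + mult(59, 0)
mult(59, 0) = 0  (base case)
Total: 59 + 59 + 59 + 59 + 0 = 236

236


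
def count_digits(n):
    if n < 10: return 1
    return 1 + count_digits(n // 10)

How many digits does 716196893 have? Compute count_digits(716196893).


count_digits(716196893) = 1 + count_digits(71619689)
count_digits(71619689) = 1 + count_digits(7161968)
count_digits(7161968) = 1 + count_digits(716196)
count_digits(716196) = 1 + count_digits(71619)
count_digits(71619) = 1 + count_digits(7161)
count_digits(7161) = 1 + count_digits(716)
count_digits(716) = 1 + count_digits(71)
count_digits(71) = 1 + count_digits(7)
count_digits(7) = 1  (base case: 7 < 10)
Unwinding: 1 + 1 + 1 + 1 + 1 + 1 + 1 + 1 + 1 = 9

9


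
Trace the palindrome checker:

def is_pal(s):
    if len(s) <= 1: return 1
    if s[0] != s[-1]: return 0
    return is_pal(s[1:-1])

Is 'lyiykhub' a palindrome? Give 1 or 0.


is_pal('lyiykhub'): s[0]='l' != s[-1]='b' -> return 0
Result: 0 (not a palindrome)

0


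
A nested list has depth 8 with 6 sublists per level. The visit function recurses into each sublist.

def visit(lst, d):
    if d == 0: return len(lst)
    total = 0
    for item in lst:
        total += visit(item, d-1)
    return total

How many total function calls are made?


At depth 0 (root): 1 call
At depth 1: each of 1 parents calls visit on 6 children = 6 calls
At depth 2: each of 6 parents calls visit on 6 children = 36 calls
At depth 3: each of 36 parents calls visit on 6 children = 216 calls
At depth 4: each of 216 parents calls visit on 6 children = 1296 calls
At depth 5: each of 1296 parents calls visit on 6 children = 7776 calls
At depth 6: each of 7776 parents calls visit on 6 children = 46656 calls
At depth 7: each of 46656 parents calls visit on 6 children = 279936 calls
At depth 8: each of 279936 parents calls visit on 6 children = 1679616 calls
Total: 1 + 6 + 36 + 216 + 1296 + 7776 + 46656 + 279936 + 1679616 = 2015539

2015539


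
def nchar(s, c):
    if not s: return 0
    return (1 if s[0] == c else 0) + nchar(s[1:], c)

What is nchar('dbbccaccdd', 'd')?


s[0]='d' == 'd' -> 1
s[0]='b' != 'd' -> 0
s[0]='b' != 'd' -> 0
s[0]='c' != 'd' -> 0
s[0]='c' != 'd' -> 0
s[0]='a' != 'd' -> 0
s[0]='c' != 'd' -> 0
s[0]='c' != 'd' -> 0
s[0]='d' == 'd' -> 1
s[0]='d' == 'd' -> 1
Sum: 1 + 0 + 0 + 0 + 0 + 0 + 0 + 0 + 1 + 1 = 3

3


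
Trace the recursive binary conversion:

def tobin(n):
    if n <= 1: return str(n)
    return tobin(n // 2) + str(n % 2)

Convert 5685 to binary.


tobin(5685) = tobin(2842) + '1'
tobin(2842) = tobin(1421) + '0'
tobin(1421) = tobin(710) + '1'
tobin(710) = tobin(355) + '0'
tobin(355) = tobin(177) + '1'
tobin(177) = tobin(88) + '1'
tobin(88) = tobin(44) + '0'
tobin(44) = tobin(22) + '0'
tobin(22) = tobin(11) + '0'
tobin(11) = tobin(5) + '1'
tobin(5) = tobin(2) + '1'
tobin(2) = tobin(1) + '0'
tobin(1) = '1'  (base case)
Concatenating: '1' + '0' + '1' + '1' + '0' + '0' + '0' + '1' + '1' + '0' + '1' + '0' + '1' = '1011000110101'

1011000110101


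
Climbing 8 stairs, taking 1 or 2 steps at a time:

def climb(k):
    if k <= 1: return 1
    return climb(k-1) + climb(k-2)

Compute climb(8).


Building up from base cases:
climb(0) = 1
climb(1) = 1
climb(2) = climb(1) + climb(0) = 1 + 1 = 2
climb(3) = climb(2) + climb(1) = 2 + 1 = 3
climb(4) = climb(3) + climb(2) = 3 + 2 = 5
climb(5) = climb(4) + climb(3) = 5 + 3 = 8
climb(6) = climb(5) + climb(4) = 8 + 5 = 13
climb(7) = climb(6) + climb(5) = 13 + 8 = 21
climb(8) = climb(7) + climb(6) = 21 + 13 = 34

34


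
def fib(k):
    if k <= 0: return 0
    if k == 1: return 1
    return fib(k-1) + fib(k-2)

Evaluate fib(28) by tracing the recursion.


Computing fib(28) bottom-up:
fib(0) = 0
fib(1) = 1
fib(2) = fib(1) + fib(0) = 1 + 0 = 1
fib(3) = fib(2) + fib(1) = 1 + 1 = 2
fib(4) = fib(3) + fib(2) = 2 + 1 = 3
fib(5) = fib(4) + fib(3) = 3 + 2 = 5
fib(6) = fib(5) + fib(4) = 5 + 3 = 8
fib(7) = fib(6) + fib(5) = 8 + 5 = 13
fib(8) = fib(7) + fib(6) = 13 + 8 = 21
fib(9) = fib(8) + fib(7) = 21 + 13 = 34
fib(10) = fib(9) + fib(8) = 34 + 21 = 55
fib(11) = fib(10) + fib(9) = 55 + 34 = 89
fib(12) = fib(11) + fib(10) = 89 + 55 = 144
fib(13) = fib(12) + fib(11) = 144 + 89 = 233
fib(14) = fib(13) + fib(12) = 233 + 144 = 377
fib(15) = fib(14) + fib(13) = 377 + 233 = 610
fib(16) = fib(15) + fib(14) = 610 + 377 = 987
fib(17) = fib(16) + fib(15) = 987 + 610 = 1597
fib(18) = fib(17) + fib(16) = 1597 + 987 = 2584
fib(19) = fib(18) + fib(17) = 2584 + 1597 = 4181
fib(20) = fib(19) + fib(18) = 4181 + 2584 = 6765
fib(21) = fib(20) + fib(19) = 6765 + 4181 = 10946
fib(22) = fib(21) + fib(20) = 10946 + 6765 = 17711
fib(23) = fib(22) + fib(21) = 17711 + 10946 = 28657
fib(24) = fib(23) + fib(22) = 28657 + 17711 = 46368
fib(25) = fib(24) + fib(23) = 46368 + 28657 = 75025
fib(26) = fib(25) + fib(24) = 75025 + 46368 = 121393
fib(27) = fib(26) + fib(25) = 121393 + 75025 = 196418
fib(28) = fib(27) + fib(26) = 196418 + 121393 = 317811

317811


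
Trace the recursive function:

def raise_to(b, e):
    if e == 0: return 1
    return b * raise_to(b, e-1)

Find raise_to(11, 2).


raise_to(11, 2)
= 11 * raise_to(11, 1)
= 11 * 11 * raise_to(11, 0)
= 11 * 11 * 1
= 121

121


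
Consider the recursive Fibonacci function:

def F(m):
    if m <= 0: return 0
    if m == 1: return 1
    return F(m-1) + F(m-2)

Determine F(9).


Computing F(9) bottom-up:
F(0) = 0
F(1) = 1
F(2) = F(1) + F(0) = 1 + 0 = 1
F(3) = F(2) + F(1) = 1 + 1 = 2
F(4) = F(3) + F(2) = 2 + 1 = 3
F(5) = F(4) + F(3) = 3 + 2 = 5
F(6) = F(5) + F(4) = 5 + 3 = 8
F(7) = F(6) + F(5) = 8 + 5 = 13
F(8) = F(7) + F(6) = 13 + 8 = 21
F(9) = F(8) + F(7) = 21 + 13 = 34

34


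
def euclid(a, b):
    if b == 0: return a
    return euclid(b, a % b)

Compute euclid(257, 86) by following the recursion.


euclid(257, 86) = euclid(86, 85)
euclid(86, 85) = euclid(85, 1)
euclid(85, 1) = euclid(1, 0)
euclid(1, 0) = 1  (base case)

1


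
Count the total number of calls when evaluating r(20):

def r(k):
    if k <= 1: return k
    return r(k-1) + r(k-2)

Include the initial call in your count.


Let C(n) = total calls for r(n)
C(0) = 1, C(1) = 1
C(2) = 1 + C(1) + C(0) = 1 + 1 + 1 = 3
C(3) = 1 + C(2) + C(1) = 1 + 3 + 1 = 5
C(4) = 1 + C(3) + C(2) = 1 + 5 + 3 = 9
C(5) = 1 + C(4) + C(3) = 1 + 9 + 5 = 15
C(6) = 1 + C(5) + C(4) = 1 + 15 + 9 = 25
C(7) = 1 + C(6) + C(5) = 1 + 25 + 15 = 41
C(8) = 1 + C(7) + C(6) = 1 + 41 + 25 = 67
C(9) = 1 + C(8) + C(7) = 1 + 67 + 41 = 109
C(10) = 1 + C(9) + C(8) = 1 + 109 + 67 = 177
C(11) = 1 + C(10) + C(9) = 1 + 177 + 109 = 287
C(12) = 1 + C(11) + C(10) = 1 + 287 + 177 = 465
C(13) = 1 + C(12) + C(11) = 1 + 465 + 287 = 753
C(14) = 1 + C(13) + C(12) = 1 + 753 + 465 = 1219
C(15) = 1 + C(14) + C(13) = 1 + 1219 + 753 = 1973
C(16) = 1 + C(15) + C(14) = 1 + 1973 + 1219 = 3193
C(17) = 1 + C(16) + C(15) = 1 + 3193 + 1973 = 5167
C(18) = 1 + C(17) + C(16) = 1 + 5167 + 3193 = 8361
C(19) = 1 + C(18) + C(17) = 1 + 8361 + 5167 = 13529
C(20) = 1 + C(19) + C(18) = 1 + 13529 + 8361 = 21891

21891


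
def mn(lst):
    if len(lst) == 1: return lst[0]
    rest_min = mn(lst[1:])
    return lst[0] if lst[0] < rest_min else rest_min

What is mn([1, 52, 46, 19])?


mn([1, 52, 46, 19]): compare 1 with mn([52, 46, 19])
mn([52, 46, 19]): compare 52 with mn([46, 19])
mn([46, 19]): compare 46 with mn([19])
mn([19]) = 19  (base case)
Compare 46 with 19 -> 19
Compare 52 with 19 -> 19
Compare 1 with 19 -> 1

1


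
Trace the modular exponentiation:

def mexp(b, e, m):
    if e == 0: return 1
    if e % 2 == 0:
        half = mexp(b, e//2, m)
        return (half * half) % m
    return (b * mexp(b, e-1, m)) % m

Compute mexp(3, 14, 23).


mexp(3, 14, 23): e is even, compute mexp(3, 7, 23)
  mexp(3, 7, 23): e is odd, compute mexp(3, 6, 23)
    mexp(3, 6, 23): e is even, compute mexp(3, 3, 23)
      mexp(3, 3, 23): e is odd, compute mexp(3, 2, 23)
        mexp(3, 2, 23): e is even, compute mexp(3, 1, 23)
          mexp(3, 1, 23): e is odd, compute mexp(3, 0, 23)
          mexp(3, 0, 23) = 1
          (3 * 1) % 23 = 3
        half=3, (3*3) % 23 = 9
      (3 * 9) % 23 = 4
    half=4, (4*4) % 23 = 16
  (3 * 16) % 23 = 2
half=2, (2*2) % 23 = 4

4


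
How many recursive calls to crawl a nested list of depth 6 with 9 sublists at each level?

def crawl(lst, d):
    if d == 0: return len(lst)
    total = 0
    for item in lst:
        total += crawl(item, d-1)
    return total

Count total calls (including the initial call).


At depth 0 (root): 1 call
At depth 1: each of 1 parents calls crawl on 9 children = 9 calls
At depth 2: each of 9 parents calls crawl on 9 children = 81 calls
At depth 3: each of 81 parents calls crawl on 9 children = 729 calls
At depth 4: each of 729 parents calls crawl on 9 children = 6561 calls
At depth 5: each of 6561 parents calls crawl on 9 children = 59049 calls
At depth 6: each of 59049 parents calls crawl on 9 children = 531441 calls
Total: 1 + 9 + 81 + 729 + 6561 + 59049 + 531441 = 597871

597871


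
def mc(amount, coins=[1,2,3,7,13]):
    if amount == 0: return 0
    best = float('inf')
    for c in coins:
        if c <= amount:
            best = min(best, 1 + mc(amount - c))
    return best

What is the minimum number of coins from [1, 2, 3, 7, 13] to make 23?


Building up with DP:
mc(0) = 0
mc(1) = min(1+mc(0)=1+0=1) = 1
mc(2) = min(1+mc(1)=1+1=2, 1+mc(0)=1+0=1) = 1
mc(3) = min(1+mc(2)=1+1=2, 1+mc(1)=1+1=2, 1+mc(0)=1+0=1) = 1
mc(4) = min(1+mc(3)=1+1=2, 1+mc(2)=1+1=2, 1+mc(1)=1+1=2) = 2
mc(5) = min(1+mc(4)=1+2=3, 1+mc(3)=1+1=2, 1+mc(2)=1+1=2) = 2
mc(6) = min(1+mc(5)=1+2=3, 1+mc(4)=1+2=3, 1+mc(3)=1+1=2) = 2
mc(7) = min(1+mc(6)=1+2=3, 1+mc(5)=1+2=3, 1+mc(4)=1+2=3, 1+mc(0)=1+0=1) = 1
mc(8) = min(1+mc(7)=1+1=2, 1+mc(6)=1+2=3, 1+mc(5)=1+2=3, 1+mc(1)=1+1=2) = 2
mc(9) = min(1+mc(8)=1+2=3, 1+mc(7)=1+1=2, 1+mc(6)=1+2=3, 1+mc(2)=1+1=2) = 2
mc(10) = min(1+mc(9)=1+2=3, 1+mc(8)=1+2=3, 1+mc(7)=1+1=2, 1+mc(3)=1+1=2) = 2
mc(11) = min(1+mc(10)=1+2=3, 1+mc(9)=1+2=3, 1+mc(8)=1+2=3, 1+mc(4)=1+2=3) = 3
mc(12) = min(1+mc(11)=1+3=4, 1+mc(10)=1+2=3, 1+mc(9)=1+2=3, 1+mc(5)=1+2=3) = 3
mc(13) = min(1+mc(12)=1+3=4, 1+mc(11)=1+3=4, 1+mc(10)=1+2=3, 1+mc(6)=1+2=3, 1+mc(0)=1+0=1) = 1
mc(14) = min(1+mc(13)=1+1=2, 1+mc(12)=1+3=4, 1+mc(11)=1+3=4, 1+mc(7)=1+1=2, 1+mc(1)=1+1=2) = 2
mc(15) = min(1+mc(14)=1+2=3, 1+mc(13)=1+1=2, 1+mc(12)=1+3=4, 1+mc(8)=1+2=3, 1+mc(2)=1+1=2) = 2
mc(16) = min(1+mc(15)=1+2=3, 1+mc(14)=1+2=3, 1+mc(13)=1+1=2, 1+mc(9)=1+2=3, 1+mc(3)=1+1=2) = 2
mc(17) = min(1+mc(16)=1+2=3, 1+mc(15)=1+2=3, 1+mc(14)=1+2=3, 1+mc(10)=1+2=3, 1+mc(4)=1+2=3) = 3
mc(18) = min(1+mc(17)=1+3=4, 1+mc(16)=1+2=3, 1+mc(15)=1+2=3, 1+mc(11)=1+3=4, 1+mc(5)=1+2=3) = 3
mc(19) = min(1+mc(18)=1+3=4, 1+mc(17)=1+3=4, 1+mc(16)=1+2=3, 1+mc(12)=1+3=4, 1+mc(6)=1+2=3) = 3
mc(20) = min(1+mc(19)=1+3=4, 1+mc(18)=1+3=4, 1+mc(17)=1+3=4, 1+mc(13)=1+1=2, 1+mc(7)=1+1=2) = 2
mc(21) = min(1+mc(20)=1+2=3, 1+mc(19)=1+3=4, 1+mc(18)=1+3=4, 1+mc(14)=1+2=3, 1+mc(8)=1+2=3) = 3
mc(22) = min(1+mc(21)=1+3=4, 1+mc(20)=1+2=3, 1+mc(19)=1+3=4, 1+mc(15)=1+2=3, 1+mc(9)=1+2=3) = 3
mc(23) = min(1+mc(22)=1+3=4, 1+mc(21)=1+3=4, 1+mc(20)=1+2=3, 1+mc(16)=1+2=3, 1+mc(10)=1+2=3) = 3

3


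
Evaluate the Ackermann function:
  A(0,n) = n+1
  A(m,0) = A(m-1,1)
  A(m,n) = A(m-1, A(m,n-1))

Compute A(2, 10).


A(2, 10) = A(1, A(2, 9))
  A(2, 9) = A(1, A(2, 8))
    A(2, 8) = A(1, A(2, 7))
      A(2, 7) = A(1, A(2, 6))
        A(2, 6) = A(1, A(2, 5))
          A(2, 5) = A(1, A(2, 4))
          A(2, 4) = A(1, A(2, 3))
          A(2, 3) = A(1, A(2, 2))
          A(2, 2) = A(1, A(2, 1))
          A(2, 1) = A(1, A(2, 0))
          A(2, 0) = A(1, 1)
          A(1, 1) = A(0, A(1, 0))
          A(1, 0) = A(0, 1)
          A(0, 1) = 2
            = A(0, 2)
          A(0, 2) = 3
            = A(1, 3)
          A(1, 3) = A(0, A(1, 2))
          A(1, 2) = A(0, A(1, 1))
          A(1, 1) = A(0, A(1, 0))
          A(1, 0) = A(0, 1)
          A(0, 1) = 2
            = A(0, 2)
          A(0, 2) = 3
            = A(0, 3)
... (trace truncated)
Result: A(2, 10) = 23

23


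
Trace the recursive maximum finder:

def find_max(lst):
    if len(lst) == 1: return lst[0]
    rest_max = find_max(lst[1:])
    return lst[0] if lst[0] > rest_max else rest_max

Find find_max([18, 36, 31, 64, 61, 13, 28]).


find_max([18, 36, 31, 64, 61, 13, 28]): compare 18 with find_max([36, 31, 64, 61, 13, 28])
find_max([36, 31, 64, 61, 13, 28]): compare 36 with find_max([31, 64, 61, 13, 28])
find_max([31, 64, 61, 13, 28]): compare 31 with find_max([64, 61, 13, 28])
find_max([64, 61, 13, 28]): compare 64 with find_max([61, 13, 28])
find_max([61, 13, 28]): compare 61 with find_max([13, 28])
find_max([13, 28]): compare 13 with find_max([28])
find_max([28]) = 28  (base case)
Compare 13 with 28 -> 28
Compare 61 with 28 -> 61
Compare 64 with 61 -> 64
Compare 31 with 64 -> 64
Compare 36 with 64 -> 64
Compare 18 with 64 -> 64

64


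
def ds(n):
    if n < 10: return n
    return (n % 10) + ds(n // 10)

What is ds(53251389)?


ds(53251389) = 9 + ds(5325138)
ds(5325138) = 8 + ds(532513)
ds(532513) = 3 + ds(53251)
ds(53251) = 1 + ds(5325)
ds(5325) = 5 + ds(532)
ds(532) = 2 + ds(53)
ds(53) = 3 + ds(5)
ds(5) = 5  (base case)
Total: 9 + 8 + 3 + 1 + 5 + 2 + 3 + 5 = 36

36


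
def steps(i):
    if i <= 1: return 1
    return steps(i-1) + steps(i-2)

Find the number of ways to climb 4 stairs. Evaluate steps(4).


Building up from base cases:
steps(0) = 1
steps(1) = 1
steps(2) = steps(1) + steps(0) = 1 + 1 = 2
steps(3) = steps(2) + steps(1) = 2 + 1 = 3
steps(4) = steps(3) + steps(2) = 3 + 2 = 5

5


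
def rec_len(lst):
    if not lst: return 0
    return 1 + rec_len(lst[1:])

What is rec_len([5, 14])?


rec_len([5, 14]) = 1 + rec_len([14])
rec_len([14]) = 1 + rec_len([])
rec_len([]) = 0  (base case)
Unwinding: 1 + 1 + 0 = 2

2


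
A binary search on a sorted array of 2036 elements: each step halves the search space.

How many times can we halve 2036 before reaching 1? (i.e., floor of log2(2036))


2036 / 2 = 1018
1018 / 2 = 509
509 / 2 = 254
254 / 2 = 127
127 / 2 = 63
63 / 2 = 31
31 / 2 = 15
15 / 2 = 7
7 / 2 = 3
3 / 2 = 1
Reached 1 after 10 halvings

10


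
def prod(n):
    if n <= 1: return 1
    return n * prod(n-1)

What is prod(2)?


prod(2)
= 2 * prod(1)
= 2 * 1
= 2

2


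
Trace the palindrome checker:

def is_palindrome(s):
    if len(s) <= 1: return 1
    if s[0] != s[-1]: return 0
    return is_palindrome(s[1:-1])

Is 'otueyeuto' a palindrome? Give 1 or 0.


is_palindrome('otueyeuto'): s[0]='o' == s[-1]='o' -> check is_palindrome('tueyeut')
is_palindrome('tueyeut'): s[0]='t' == s[-1]='t' -> check is_palindrome('ueyeu')
is_palindrome('ueyeu'): s[0]='u' == s[-1]='u' -> check is_palindrome('eye')
is_palindrome('eye'): s[0]='e' == s[-1]='e' -> check is_palindrome('y')
is_palindrome('y'): len <= 1 -> return 1  (base case)
Result: 1 (palindrome)

1


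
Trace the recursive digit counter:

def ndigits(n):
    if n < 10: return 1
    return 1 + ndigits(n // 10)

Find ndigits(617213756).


ndigits(617213756) = 1 + ndigits(61721375)
ndigits(61721375) = 1 + ndigits(6172137)
ndigits(6172137) = 1 + ndigits(617213)
ndigits(617213) = 1 + ndigits(61721)
ndigits(61721) = 1 + ndigits(6172)
ndigits(6172) = 1 + ndigits(617)
ndigits(617) = 1 + ndigits(61)
ndigits(61) = 1 + ndigits(6)
ndigits(6) = 1  (base case: 6 < 10)
Unwinding: 1 + 1 + 1 + 1 + 1 + 1 + 1 + 1 + 1 = 9

9


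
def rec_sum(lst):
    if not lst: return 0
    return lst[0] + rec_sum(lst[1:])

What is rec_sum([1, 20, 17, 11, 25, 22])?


rec_sum([1, 20, 17, 11, 25, 22]) = 1 + rec_sum([20, 17, 11, 25, 22])
rec_sum([20, 17, 11, 25, 22]) = 20 + rec_sum([17, 11, 25, 22])
rec_sum([17, 11, 25, 22]) = 17 + rec_sum([11, 25, 22])
rec_sum([11, 25, 22]) = 11 + rec_sum([25, 22])
rec_sum([25, 22]) = 25 + rec_sum([22])
rec_sum([22]) = 22 + rec_sum([])
rec_sum([]) = 0  (base case)
Total: 1 + 20 + 17 + 11 + 25 + 22 + 0 = 96

96


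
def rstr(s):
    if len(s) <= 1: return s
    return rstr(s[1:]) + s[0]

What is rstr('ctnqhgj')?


rstr('ctnqhgj') = rstr('tnqhgj') + 'c'
rstr('tnqhgj') = rstr('nqhgj') + 't'
rstr('nqhgj') = rstr('qhgj') + 'n'
rstr('qhgj') = rstr('hgj') + 'q'
rstr('hgj') = rstr('gj') + 'h'
rstr('gj') = rstr('j') + 'g'
rstr('j') = 'j'  (base case)
Concatenating: 'j' + 'g' + 'h' + 'q' + 'n' + 't' + 'c' = 'jghqntc'

jghqntc


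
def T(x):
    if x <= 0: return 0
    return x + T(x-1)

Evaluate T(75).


T(75)
= 75 + 74 + 73 + 72 + 71 + 70 + 69 + 68 + 67 + 66 + 65 + 64 + 63 + 62 + 61 + 60 + 59 + 58 + 57 + 56 + 55 + 54 + 53 + 52 + 51 + 50 + 49 + 48 + 47 + 46 + 45 + 44 + 43 + 42 + 41 + 40 + 39 + 38 + 37 + 36 + 35 + 34 + 33 + 32 + 31 + 30 + 29 + 28 + 27 + 26 + 25 + 24 + 23 + 22 + 21 + 20 + 19 + 18 + 17 + 16 + 15 + 14 + 13 + 12 + 11 + 10 + 9 + 8 + 7 + 6 + 5 + 4 + 3 + 2 + 1 + T(0)
= 75 + 74 + 73 + 72 + 71 + 70 + 69 + 68 + 67 + 66 + 65 + 64 + 63 + 62 + 61 + 60 + 59 + 58 + 57 + 56 + 55 + 54 + 53 + 52 + 51 + 50 + 49 + 48 + 47 + 46 + 45 + 44 + 43 + 42 + 41 + 40 + 39 + 38 + 37 + 36 + 35 + 34 + 33 + 32 + 31 + 30 + 29 + 28 + 27 + 26 + 25 + 24 + 23 + 22 + 21 + 20 + 19 + 18 + 17 + 16 + 15 + 14 + 13 + 12 + 11 + 10 + 9 + 8 + 7 + 6 + 5 + 4 + 3 + 2 + 1 + 0
= 2850

2850


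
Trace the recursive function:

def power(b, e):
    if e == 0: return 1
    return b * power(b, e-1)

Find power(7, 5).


power(7, 5)
= 7 * power(7, 4)
= 7 * 7 * power(7, 3)
= 7 * 7 * 7 * power(7, 2)
= 7 * 7 * 7 * 7 * power(7, 1)
= 7 * 7 * 7 * 7 * 7 * power(7, 0)
= 7 * 7 * 7 * 7 * 7 * 1
= 16807

16807


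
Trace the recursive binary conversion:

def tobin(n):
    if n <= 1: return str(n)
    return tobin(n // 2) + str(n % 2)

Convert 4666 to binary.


tobin(4666) = tobin(2333) + '0'
tobin(2333) = tobin(1166) + '1'
tobin(1166) = tobin(583) + '0'
tobin(583) = tobin(291) + '1'
tobin(291) = tobin(145) + '1'
tobin(145) = tobin(72) + '1'
tobin(72) = tobin(36) + '0'
tobin(36) = tobin(18) + '0'
tobin(18) = tobin(9) + '0'
tobin(9) = tobin(4) + '1'
tobin(4) = tobin(2) + '0'
tobin(2) = tobin(1) + '0'
tobin(1) = '1'  (base case)
Concatenating: '1' + '0' + '0' + '1' + '0' + '0' + '0' + '1' + '1' + '1' + '0' + '1' + '0' = '1001000111010'

1001000111010


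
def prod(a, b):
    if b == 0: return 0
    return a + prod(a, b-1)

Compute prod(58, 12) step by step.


prod(58, 12) = 58 + prod(58, 11)
prod(58, 11) = 58 + prod(58, 10)
prod(58, 10) = 58 + prod(58, 9)
prod(58, 9) = 58 + prod(58, 8)
prod(58, 8) = 58 + prod(58, 7)
prod(58, 7) = 58 + prod(58, 6)
prod(58, 6) = 58 + prod(58, 5)
prod(58, 5) = 58 + prod(58, 4)
prod(58, 4) = 58 + prod(58, 3)
prod(58, 3) = 58 + prod(58, 2)
prod(58, 2) = 58 + prod(58, 1)
prod(58, 1) = 58 + prod(58, 0)
prod(58, 0) = 0  (base case)
Total: 58 + 58 + 58 + 58 + 58 + 58 + 58 + 58 + 58 + 58 + 58 + 58 + 0 = 696

696


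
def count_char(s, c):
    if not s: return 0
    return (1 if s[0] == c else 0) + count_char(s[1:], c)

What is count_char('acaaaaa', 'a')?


s[0]='a' == 'a' -> 1
s[0]='c' != 'a' -> 0
s[0]='a' == 'a' -> 1
s[0]='a' == 'a' -> 1
s[0]='a' == 'a' -> 1
s[0]='a' == 'a' -> 1
s[0]='a' == 'a' -> 1
Sum: 1 + 0 + 1 + 1 + 1 + 1 + 1 = 6

6


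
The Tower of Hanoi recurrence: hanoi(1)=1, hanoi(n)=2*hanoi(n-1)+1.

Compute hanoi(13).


hanoi(13) = 2 * hanoi(12) + 1
hanoi(12) = 2 * hanoi(11) + 1
hanoi(11) = 2 * hanoi(10) + 1
hanoi(10) = 2 * hanoi(9) + 1
hanoi(9) = 2 * hanoi(8) + 1
hanoi(8) = 2 * hanoi(7) + 1
hanoi(7) = 2 * hanoi(6) + 1
hanoi(6) = 2 * hanoi(5) + 1
hanoi(5) = 2 * hanoi(4) + 1
hanoi(4) = 2 * hanoi(3) + 1
hanoi(3) = 2 * hanoi(2) + 1
hanoi(2) = 2 * hanoi(1) + 1
hanoi(1) = 1  (base case)
hanoi(2) = 2 * 1 + 1 = 3
hanoi(3) = 2 * 3 + 1 = 7
hanoi(4) = 2 * 7 + 1 = 15
hanoi(5) = 2 * 15 + 1 = 31
hanoi(6) = 2 * 31 + 1 = 63
hanoi(7) = 2 * 63 + 1 = 127
hanoi(8) = 2 * 127 + 1 = 255
hanoi(9) = 2 * 255 + 1 = 511
hanoi(10) = 2 * 511 + 1 = 1023
hanoi(11) = 2 * 1023 + 1 = 2047
hanoi(12) = 2 * 2047 + 1 = 4095
hanoi(13) = 2 * 4095 + 1 = 8191

8191


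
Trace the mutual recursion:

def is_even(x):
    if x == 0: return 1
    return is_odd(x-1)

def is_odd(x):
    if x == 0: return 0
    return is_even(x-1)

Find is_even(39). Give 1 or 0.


is_even(39) = is_odd(38)
is_odd(38) = is_even(37)
is_even(37) = is_odd(36)
is_odd(36) = is_even(35)
is_even(35) = is_odd(34)
is_odd(34) = is_even(33)
is_even(33) = is_odd(32)
is_odd(32) = is_even(31)
is_even(31) = is_odd(30)
is_odd(30) = is_even(29)
is_even(29) = is_odd(28)
is_odd(28) = is_even(27)
is_even(27) = is_odd(26)
is_odd(26) = is_even(25)
is_even(25) = is_odd(24)
is_odd(24) = is_even(23)
is_even(23) = is_odd(22)
is_odd(22) = is_even(21)
is_even(21) = is_odd(20)
is_odd(20) = is_even(19)
is_even(19) = is_odd(18)
is_odd(18) = is_even(17)
is_even(17) = is_odd(16)
is_odd(16) = is_even(15)
is_even(15) = is_odd(14)
is_odd(14) = is_even(13)
is_even(13) = is_odd(12)
is_odd(12) = is_even(11)
is_even(11) = is_odd(10)
is_odd(10) = is_even(9)
is_even(9) = is_odd(8)
is_odd(8) = is_even(7)
is_even(7) = is_odd(6)
is_odd(6) = is_even(5)
is_even(5) = is_odd(4)
is_odd(4) = is_even(3)
is_even(3) = is_odd(2)
is_odd(2) = is_even(1)
is_even(1) = is_odd(0)
is_odd(0) = 0  (base case)
Result: 0

0


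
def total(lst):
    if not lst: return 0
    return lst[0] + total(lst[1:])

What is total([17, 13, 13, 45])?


total([17, 13, 13, 45]) = 17 + total([13, 13, 45])
total([13, 13, 45]) = 13 + total([13, 45])
total([13, 45]) = 13 + total([45])
total([45]) = 45 + total([])
total([]) = 0  (base case)
Total: 17 + 13 + 13 + 45 + 0 = 88

88


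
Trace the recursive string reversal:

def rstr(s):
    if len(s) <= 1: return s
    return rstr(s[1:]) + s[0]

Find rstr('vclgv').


rstr('vclgv') = rstr('clgv') + 'v'
rstr('clgv') = rstr('lgv') + 'c'
rstr('lgv') = rstr('gv') + 'l'
rstr('gv') = rstr('v') + 'g'
rstr('v') = 'v'  (base case)
Concatenating: 'v' + 'g' + 'l' + 'c' + 'v' = 'vglcv'

vglcv


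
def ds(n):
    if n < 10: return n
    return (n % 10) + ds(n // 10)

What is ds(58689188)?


ds(58689188) = 8 + ds(5868918)
ds(5868918) = 8 + ds(586891)
ds(586891) = 1 + ds(58689)
ds(58689) = 9 + ds(5868)
ds(5868) = 8 + ds(586)
ds(586) = 6 + ds(58)
ds(58) = 8 + ds(5)
ds(5) = 5  (base case)
Total: 8 + 8 + 1 + 9 + 8 + 6 + 8 + 5 = 53

53


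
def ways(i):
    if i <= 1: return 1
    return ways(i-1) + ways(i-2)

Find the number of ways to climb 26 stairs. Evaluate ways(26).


Building up from base cases:
ways(0) = 1
ways(1) = 1
ways(2) = ways(1) + ways(0) = 1 + 1 = 2
ways(3) = ways(2) + ways(1) = 2 + 1 = 3
ways(4) = ways(3) + ways(2) = 3 + 2 = 5
ways(5) = ways(4) + ways(3) = 5 + 3 = 8
ways(6) = ways(5) + ways(4) = 8 + 5 = 13
ways(7) = ways(6) + ways(5) = 13 + 8 = 21
ways(8) = ways(7) + ways(6) = 21 + 13 = 34
ways(9) = ways(8) + ways(7) = 34 + 21 = 55
ways(10) = ways(9) + ways(8) = 55 + 34 = 89
ways(11) = ways(10) + ways(9) = 89 + 55 = 144
ways(12) = ways(11) + ways(10) = 144 + 89 = 233
ways(13) = ways(12) + ways(11) = 233 + 144 = 377
ways(14) = ways(13) + ways(12) = 377 + 233 = 610
ways(15) = ways(14) + ways(13) = 610 + 377 = 987
ways(16) = ways(15) + ways(14) = 987 + 610 = 1597
ways(17) = ways(16) + ways(15) = 1597 + 987 = 2584
ways(18) = ways(17) + ways(16) = 2584 + 1597 = 4181
ways(19) = ways(18) + ways(17) = 4181 + 2584 = 6765
ways(20) = ways(19) + ways(18) = 6765 + 4181 = 10946
ways(21) = ways(20) + ways(19) = 10946 + 6765 = 17711
ways(22) = ways(21) + ways(20) = 17711 + 10946 = 28657
ways(23) = ways(22) + ways(21) = 28657 + 17711 = 46368
ways(24) = ways(23) + ways(22) = 46368 + 28657 = 75025
ways(25) = ways(24) + ways(23) = 75025 + 46368 = 121393
ways(26) = ways(25) + ways(24) = 121393 + 75025 = 196418

196418


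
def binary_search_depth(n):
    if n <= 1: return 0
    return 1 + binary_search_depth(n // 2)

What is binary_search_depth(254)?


254 / 2 = 127
127 / 2 = 63
63 / 2 = 31
31 / 2 = 15
15 / 2 = 7
7 / 2 = 3
3 / 2 = 1
Reached 1 after 7 halvings

7


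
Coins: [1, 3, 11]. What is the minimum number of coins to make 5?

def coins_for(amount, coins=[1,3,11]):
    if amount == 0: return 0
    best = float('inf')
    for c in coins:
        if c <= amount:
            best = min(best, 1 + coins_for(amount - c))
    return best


Building up with DP:
coins_for(0) = 0
coins_for(1) = min(1+coins_for(0)=1+0=1) = 1
coins_for(2) = min(1+coins_for(1)=1+1=2) = 2
coins_for(3) = min(1+coins_for(2)=1+2=3, 1+coins_for(0)=1+0=1) = 1
coins_for(4) = min(1+coins_for(3)=1+1=2, 1+coins_for(1)=1+1=2) = 2
coins_for(5) = min(1+coins_for(4)=1+2=3, 1+coins_for(2)=1+2=3) = 3

3


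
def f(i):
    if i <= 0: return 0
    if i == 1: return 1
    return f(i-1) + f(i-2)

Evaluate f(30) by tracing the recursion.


Computing f(30) bottom-up:
f(0) = 0
f(1) = 1
f(2) = f(1) + f(0) = 1 + 0 = 1
f(3) = f(2) + f(1) = 1 + 1 = 2
f(4) = f(3) + f(2) = 2 + 1 = 3
f(5) = f(4) + f(3) = 3 + 2 = 5
f(6) = f(5) + f(4) = 5 + 3 = 8
f(7) = f(6) + f(5) = 8 + 5 = 13
f(8) = f(7) + f(6) = 13 + 8 = 21
f(9) = f(8) + f(7) = 21 + 13 = 34
f(10) = f(9) + f(8) = 34 + 21 = 55
f(11) = f(10) + f(9) = 55 + 34 = 89
f(12) = f(11) + f(10) = 89 + 55 = 144
f(13) = f(12) + f(11) = 144 + 89 = 233
f(14) = f(13) + f(12) = 233 + 144 = 377
f(15) = f(14) + f(13) = 377 + 233 = 610
f(16) = f(15) + f(14) = 610 + 377 = 987
f(17) = f(16) + f(15) = 987 + 610 = 1597
f(18) = f(17) + f(16) = 1597 + 987 = 2584
f(19) = f(18) + f(17) = 2584 + 1597 = 4181
f(20) = f(19) + f(18) = 4181 + 2584 = 6765
f(21) = f(20) + f(19) = 6765 + 4181 = 10946
f(22) = f(21) + f(20) = 10946 + 6765 = 17711
f(23) = f(22) + f(21) = 17711 + 10946 = 28657
f(24) = f(23) + f(22) = 28657 + 17711 = 46368
f(25) = f(24) + f(23) = 46368 + 28657 = 75025
f(26) = f(25) + f(24) = 75025 + 46368 = 121393
f(27) = f(26) + f(25) = 121393 + 75025 = 196418
f(28) = f(27) + f(26) = 196418 + 121393 = 317811
f(29) = f(28) + f(27) = 317811 + 196418 = 514229
f(30) = f(29) + f(28) = 514229 + 317811 = 832040

832040
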